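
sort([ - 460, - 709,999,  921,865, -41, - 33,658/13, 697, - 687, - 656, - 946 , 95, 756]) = [ - 946,- 709, - 687, - 656, - 460, - 41, - 33,658/13 , 95,697,756,865, 921,999]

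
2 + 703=705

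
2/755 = 2/755 = 0.00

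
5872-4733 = 1139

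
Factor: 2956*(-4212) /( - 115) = 2^4*3^4*5^( - 1)*13^1*23^(-1)*739^1  =  12450672/115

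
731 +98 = 829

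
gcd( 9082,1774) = 2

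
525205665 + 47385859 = 572591524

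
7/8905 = 7/8905 = 0.00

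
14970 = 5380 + 9590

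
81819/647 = 81819/647 = 126.46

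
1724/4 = 431= 431.00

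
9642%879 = 852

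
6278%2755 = 768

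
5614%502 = 92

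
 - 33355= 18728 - 52083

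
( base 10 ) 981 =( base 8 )1725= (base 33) to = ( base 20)291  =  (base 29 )14o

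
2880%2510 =370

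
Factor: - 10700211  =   - 3^1*19^1*131^1*1433^1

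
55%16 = 7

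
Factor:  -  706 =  - 2^1 * 353^1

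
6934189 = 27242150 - 20307961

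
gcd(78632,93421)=1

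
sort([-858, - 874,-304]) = [ - 874, - 858 , - 304]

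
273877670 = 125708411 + 148169259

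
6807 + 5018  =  11825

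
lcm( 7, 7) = 7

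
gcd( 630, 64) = 2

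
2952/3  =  984 = 984.00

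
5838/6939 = 1946/2313 = 0.84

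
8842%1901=1238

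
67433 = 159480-92047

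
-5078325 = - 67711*75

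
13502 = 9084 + 4418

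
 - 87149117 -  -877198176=790049059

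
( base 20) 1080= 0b1111111100000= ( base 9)12166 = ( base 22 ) GIK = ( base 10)8160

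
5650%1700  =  550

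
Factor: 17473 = 101^1*173^1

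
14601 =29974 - 15373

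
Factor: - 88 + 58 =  - 30  =  - 2^1*3^1*5^1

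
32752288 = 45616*718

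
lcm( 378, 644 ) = 17388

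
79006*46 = 3634276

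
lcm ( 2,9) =18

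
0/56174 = 0 = 0.00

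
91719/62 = 1479 + 21/62 = 1479.34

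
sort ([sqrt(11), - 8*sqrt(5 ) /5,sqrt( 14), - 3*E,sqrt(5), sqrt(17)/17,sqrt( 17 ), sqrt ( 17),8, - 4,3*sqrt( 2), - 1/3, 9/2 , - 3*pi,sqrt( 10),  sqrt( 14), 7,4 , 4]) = [ - 3 * pi, - 3*E, - 4 , - 8*sqrt ( 5)/5, - 1/3,sqrt( 17 ) /17,sqrt( 5), sqrt( 10),sqrt( 11), sqrt( 14 ), sqrt(14 ), 4,  4, sqrt (17 ),sqrt( 17), 3*sqrt( 2 ),9/2, 7,8]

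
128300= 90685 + 37615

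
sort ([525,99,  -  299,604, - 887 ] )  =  [ - 887, - 299,  99, 525, 604 ]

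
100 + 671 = 771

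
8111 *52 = 421772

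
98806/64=49403/32 = 1543.84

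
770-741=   29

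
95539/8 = 11942+3/8 = 11942.38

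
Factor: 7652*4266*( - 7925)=  -  2^3*3^3*5^2*79^1*317^1*1913^1 =- 258699198600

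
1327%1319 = 8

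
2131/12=2131/12 = 177.58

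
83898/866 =41949/433 = 96.88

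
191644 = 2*95822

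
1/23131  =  1/23131 =0.00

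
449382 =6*74897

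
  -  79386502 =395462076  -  474848578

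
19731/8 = 19731/8 = 2466.38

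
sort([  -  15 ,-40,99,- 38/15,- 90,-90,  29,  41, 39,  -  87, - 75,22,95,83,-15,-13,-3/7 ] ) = [-90, - 90, -87, - 75, - 40 , - 15, - 15, - 13, - 38/15, - 3/7,22,29,39,41 , 83,95,99]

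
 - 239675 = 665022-904697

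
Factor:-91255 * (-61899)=5648593245=3^1*5^1 * 47^1*439^1*18251^1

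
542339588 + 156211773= 698551361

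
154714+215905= 370619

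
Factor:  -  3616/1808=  - 2= - 2^1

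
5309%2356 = 597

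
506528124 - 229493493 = 277034631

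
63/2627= 63/2627 = 0.02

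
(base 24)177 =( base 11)623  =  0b1011101111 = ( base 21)1EG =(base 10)751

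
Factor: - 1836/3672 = -2^(-1 )= - 1/2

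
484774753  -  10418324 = 474356429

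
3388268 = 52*65159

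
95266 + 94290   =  189556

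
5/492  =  5/492 =0.01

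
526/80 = 263/40 = 6.58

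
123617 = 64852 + 58765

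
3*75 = 225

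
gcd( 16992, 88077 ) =3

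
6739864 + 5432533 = 12172397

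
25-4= 21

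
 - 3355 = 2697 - 6052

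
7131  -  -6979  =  14110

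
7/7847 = 1/1121 = 0.00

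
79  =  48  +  31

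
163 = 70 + 93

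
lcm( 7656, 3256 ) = 283272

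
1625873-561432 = 1064441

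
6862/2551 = 6862/2551 = 2.69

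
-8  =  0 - 8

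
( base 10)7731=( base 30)8HL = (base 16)1e33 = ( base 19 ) 127h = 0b1111000110011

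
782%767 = 15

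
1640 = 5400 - 3760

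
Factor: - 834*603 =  - 2^1 * 3^3*67^1*139^1 =- 502902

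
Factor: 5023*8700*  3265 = 2^2*3^1*5^3*29^1*653^1*5023^1 = 142680826500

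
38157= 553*69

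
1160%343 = 131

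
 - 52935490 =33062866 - 85998356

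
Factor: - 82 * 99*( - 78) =2^2*3^3 * 11^1*13^1*41^1  =  633204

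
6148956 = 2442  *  2518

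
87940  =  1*87940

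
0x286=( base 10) 646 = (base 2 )1010000110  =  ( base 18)1HG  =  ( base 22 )178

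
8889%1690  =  439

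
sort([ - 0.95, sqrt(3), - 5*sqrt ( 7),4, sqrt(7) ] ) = [ - 5*sqrt( 7),  -  0.95, sqrt(3),sqrt( 7 ), 4]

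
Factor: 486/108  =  2^( - 1)*3^2 = 9/2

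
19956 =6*3326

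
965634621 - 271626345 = 694008276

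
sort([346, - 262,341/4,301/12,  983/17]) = [ - 262,301/12,983/17, 341/4,346 ] 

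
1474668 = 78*18906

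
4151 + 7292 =11443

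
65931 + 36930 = 102861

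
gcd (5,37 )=1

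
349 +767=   1116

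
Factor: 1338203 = 43^1*31121^1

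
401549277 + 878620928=1280170205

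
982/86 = 11 + 18/43 = 11.42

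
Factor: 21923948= 2^2*17^1*19^1*71^1*239^1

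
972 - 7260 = -6288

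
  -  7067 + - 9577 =  -  16644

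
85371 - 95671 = -10300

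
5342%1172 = 654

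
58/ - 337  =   - 58/337 = - 0.17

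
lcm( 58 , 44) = 1276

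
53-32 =21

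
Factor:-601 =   -  601^1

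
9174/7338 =1  +  306/1223 = 1.25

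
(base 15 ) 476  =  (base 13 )5CA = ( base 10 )1011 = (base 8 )1763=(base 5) 13021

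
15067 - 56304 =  - 41237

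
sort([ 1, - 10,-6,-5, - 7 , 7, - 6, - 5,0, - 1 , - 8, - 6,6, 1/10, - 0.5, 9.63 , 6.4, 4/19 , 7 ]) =[-10, - 8, - 7, - 6, -6, - 6, - 5, - 5, - 1, - 0.5,0, 1/10, 4/19,1 , 6 , 6.4,7  ,  7, 9.63] 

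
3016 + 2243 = 5259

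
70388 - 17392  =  52996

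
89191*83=7402853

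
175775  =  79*2225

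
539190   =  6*89865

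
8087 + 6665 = 14752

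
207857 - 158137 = 49720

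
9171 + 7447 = 16618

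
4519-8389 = -3870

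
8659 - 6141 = 2518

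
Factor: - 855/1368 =-2^( - 3)*5^1  =  -5/8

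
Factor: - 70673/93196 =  - 2^( - 2) * 23^( - 1) * 29^1*1013^( - 1 )*2437^1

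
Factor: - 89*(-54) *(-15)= -2^1*3^4*5^1*89^1  =  -72090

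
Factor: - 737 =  - 11^1*67^1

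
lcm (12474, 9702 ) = 87318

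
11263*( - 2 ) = - 22526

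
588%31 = 30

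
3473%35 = 8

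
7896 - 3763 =4133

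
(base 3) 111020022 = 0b10010110101111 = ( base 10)9647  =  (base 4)2112233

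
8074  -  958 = 7116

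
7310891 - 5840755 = 1470136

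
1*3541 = 3541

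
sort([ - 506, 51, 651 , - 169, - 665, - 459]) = [ - 665, - 506,-459, - 169, 51, 651 ]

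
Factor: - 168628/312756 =  -  3^(-1 )*67^(-1)*389^( - 1)*42157^1 = - 42157/78189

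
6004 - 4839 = 1165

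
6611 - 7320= -709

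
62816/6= 10469 + 1/3 =10469.33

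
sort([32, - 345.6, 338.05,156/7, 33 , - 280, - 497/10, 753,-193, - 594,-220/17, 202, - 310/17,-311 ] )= [- 594, - 345.6, - 311,-280,  -  193, - 497/10, - 310/17,-220/17,156/7,32, 33,202, 338.05,753]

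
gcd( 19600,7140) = 140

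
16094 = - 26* ( - 619 ) 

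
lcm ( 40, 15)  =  120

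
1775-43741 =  - 41966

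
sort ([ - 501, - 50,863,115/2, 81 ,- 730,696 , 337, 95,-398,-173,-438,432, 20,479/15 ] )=[ - 730,-501,-438, - 398,-173, - 50, 20, 479/15 , 115/2 , 81 , 95, 337,432,696,863]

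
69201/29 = 2386 + 7/29 = 2386.24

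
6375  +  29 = 6404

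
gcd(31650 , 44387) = 1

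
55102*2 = 110204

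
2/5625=2/5625  =  0.00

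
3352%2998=354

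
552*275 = 151800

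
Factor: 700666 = 2^1*223^1*1571^1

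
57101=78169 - 21068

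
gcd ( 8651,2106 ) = 1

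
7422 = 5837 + 1585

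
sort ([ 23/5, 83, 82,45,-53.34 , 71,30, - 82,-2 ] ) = [ -82, - 53.34, - 2,23/5, 30,45, 71,82, 83]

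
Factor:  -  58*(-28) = 1624 =2^3*7^1*29^1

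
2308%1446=862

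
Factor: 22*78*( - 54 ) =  - 2^3*3^4*11^1*13^1= -  92664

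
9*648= 5832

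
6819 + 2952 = 9771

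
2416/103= 2416/103 = 23.46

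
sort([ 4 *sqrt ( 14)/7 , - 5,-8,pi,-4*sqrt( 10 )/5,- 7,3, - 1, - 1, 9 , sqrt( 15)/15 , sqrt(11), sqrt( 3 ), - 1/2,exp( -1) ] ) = [-8 , - 7, - 5,- 4*sqrt( 10)/5,  -  1, - 1, - 1/2 , sqrt( 15 )/15, exp( - 1 ),sqrt(  3),  4*sqrt(14)/7, 3,pi,  sqrt( 11 ), 9]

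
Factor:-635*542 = -2^1*5^1*127^1 * 271^1=- 344170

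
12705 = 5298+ 7407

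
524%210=104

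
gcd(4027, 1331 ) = 1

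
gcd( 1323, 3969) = 1323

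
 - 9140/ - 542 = 4570/271 = 16.86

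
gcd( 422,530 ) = 2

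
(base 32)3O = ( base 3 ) 11110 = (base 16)78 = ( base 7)231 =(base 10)120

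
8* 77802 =622416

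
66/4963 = 66/4963  =  0.01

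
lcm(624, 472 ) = 36816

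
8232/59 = 139 + 31/59  =  139.53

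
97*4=388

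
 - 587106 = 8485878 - 9072984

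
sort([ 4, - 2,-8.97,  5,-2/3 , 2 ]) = [-8.97,  -  2, - 2/3,2,4, 5 ] 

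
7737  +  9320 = 17057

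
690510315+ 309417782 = 999928097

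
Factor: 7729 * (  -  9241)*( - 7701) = 550033828989 = 3^1 *17^1*59^1*131^1*151^1 *9241^1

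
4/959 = 4/959 = 0.00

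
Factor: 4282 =2^1*2141^1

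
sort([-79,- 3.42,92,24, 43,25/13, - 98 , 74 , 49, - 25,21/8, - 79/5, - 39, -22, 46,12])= [ - 98,-79,- 39, - 25, - 22,-79/5, - 3.42 , 25/13, 21/8, 12 , 24, 43,46,49,74,92 ]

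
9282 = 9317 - 35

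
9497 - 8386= 1111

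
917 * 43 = 39431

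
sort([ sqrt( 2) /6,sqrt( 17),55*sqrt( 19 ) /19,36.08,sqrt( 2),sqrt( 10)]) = [ sqrt( 2) /6 , sqrt( 2), sqrt(10),sqrt(17 ), 55*sqrt( 19) /19 , 36.08 ]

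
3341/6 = 556  +  5/6=556.83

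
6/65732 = 3/32866 = 0.00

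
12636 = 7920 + 4716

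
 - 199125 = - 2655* 75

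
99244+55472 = 154716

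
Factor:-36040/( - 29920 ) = 53/44 = 2^ (  -  2)*11^(-1)*53^1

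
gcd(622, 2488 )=622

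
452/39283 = 452/39283 = 0.01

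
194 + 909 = 1103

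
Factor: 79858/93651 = 2^1 * 3^( - 1)*19^(-1 ) * 31^( - 1)*53^(-1) * 39929^1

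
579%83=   81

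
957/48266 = 957/48266 = 0.02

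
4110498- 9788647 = - 5678149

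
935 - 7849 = - 6914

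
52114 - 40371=11743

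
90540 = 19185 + 71355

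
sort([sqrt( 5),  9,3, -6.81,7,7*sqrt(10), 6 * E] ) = [ - 6.81 , sqrt( 5) , 3, 7,9,6 *E, 7*sqrt( 10) ]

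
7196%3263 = 670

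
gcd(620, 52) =4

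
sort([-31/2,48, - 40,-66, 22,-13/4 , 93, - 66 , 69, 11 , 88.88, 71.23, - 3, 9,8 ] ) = [ - 66, -66, - 40 , - 31/2,  -  13/4, - 3, 8 , 9 , 11, 22,48,69 , 71.23 , 88.88, 93]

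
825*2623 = 2163975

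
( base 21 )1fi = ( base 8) 1406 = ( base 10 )774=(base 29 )QK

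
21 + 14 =35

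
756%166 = 92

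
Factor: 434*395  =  2^1*5^1*7^1*31^1*79^1 = 171430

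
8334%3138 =2058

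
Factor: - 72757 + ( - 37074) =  - 109831 = - 109831^1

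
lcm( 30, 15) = 30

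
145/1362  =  145/1362 = 0.11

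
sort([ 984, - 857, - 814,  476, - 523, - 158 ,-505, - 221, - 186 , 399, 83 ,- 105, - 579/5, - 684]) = [-857,  -  814,-684, - 523, - 505, - 221,-186, - 158, - 579/5, - 105, 83,399, 476, 984]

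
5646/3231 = 1882/1077 = 1.75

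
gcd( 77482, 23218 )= 38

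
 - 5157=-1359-3798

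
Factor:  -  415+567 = 2^3*19^1 = 152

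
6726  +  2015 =8741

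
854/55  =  854/55  =  15.53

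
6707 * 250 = 1676750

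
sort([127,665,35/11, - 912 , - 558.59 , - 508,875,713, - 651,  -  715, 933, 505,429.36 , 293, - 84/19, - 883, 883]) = [ - 912, - 883 , - 715, - 651, - 558.59,-508, - 84/19 , 35/11,127, 293,429.36,  505, 665,713,875 , 883, 933 ] 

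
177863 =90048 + 87815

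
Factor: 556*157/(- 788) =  - 21823/197 = - 139^1 * 157^1* 197^( - 1) 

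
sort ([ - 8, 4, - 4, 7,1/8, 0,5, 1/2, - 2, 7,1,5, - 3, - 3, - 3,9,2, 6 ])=[-8, - 4, - 3, - 3, - 3, - 2,0,1/8,1/2,1, 2, 4,5 , 5, 6, 7, 7, 9 ]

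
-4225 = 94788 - 99013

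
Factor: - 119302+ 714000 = 2^1*13^1*89^1*257^1 = 594698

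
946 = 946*1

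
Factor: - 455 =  - 5^1*7^1*13^1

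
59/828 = 59/828 = 0.07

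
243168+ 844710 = 1087878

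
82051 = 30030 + 52021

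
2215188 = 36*61533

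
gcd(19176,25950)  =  6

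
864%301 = 262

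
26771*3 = 80313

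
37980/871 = 37980/871 = 43.61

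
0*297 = 0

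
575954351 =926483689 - 350529338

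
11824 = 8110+3714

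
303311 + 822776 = 1126087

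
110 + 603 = 713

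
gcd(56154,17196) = 6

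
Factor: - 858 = - 2^1 * 3^1*11^1*13^1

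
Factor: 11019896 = 2^3*1377487^1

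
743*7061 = 5246323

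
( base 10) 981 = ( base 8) 1725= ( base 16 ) 3D5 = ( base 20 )291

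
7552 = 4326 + 3226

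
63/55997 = 63/55997= 0.00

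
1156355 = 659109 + 497246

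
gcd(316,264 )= 4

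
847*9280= 7860160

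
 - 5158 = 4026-9184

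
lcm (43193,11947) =561509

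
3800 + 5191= 8991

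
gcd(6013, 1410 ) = 1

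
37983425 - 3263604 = 34719821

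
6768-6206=562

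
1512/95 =15 + 87/95 = 15.92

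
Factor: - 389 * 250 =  - 2^1*5^3*389^1=- 97250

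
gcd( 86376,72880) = 8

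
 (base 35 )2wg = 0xe02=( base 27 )4OM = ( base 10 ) 3586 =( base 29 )47j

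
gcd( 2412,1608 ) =804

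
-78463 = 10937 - 89400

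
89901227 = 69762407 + 20138820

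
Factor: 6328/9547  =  2^3*7^1*113^1*9547^( - 1)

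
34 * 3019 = 102646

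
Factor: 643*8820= 5671260 =2^2*3^2 *5^1*7^2*643^1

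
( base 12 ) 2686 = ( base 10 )4422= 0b1000101000110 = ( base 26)6e2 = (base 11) 3360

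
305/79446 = 305/79446= 0.00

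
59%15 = 14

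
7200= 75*96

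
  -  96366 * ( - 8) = 770928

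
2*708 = 1416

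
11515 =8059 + 3456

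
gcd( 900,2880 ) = 180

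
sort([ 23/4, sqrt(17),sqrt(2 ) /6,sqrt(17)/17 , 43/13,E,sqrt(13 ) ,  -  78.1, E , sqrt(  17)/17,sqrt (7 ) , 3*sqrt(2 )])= [  -  78.1, sqrt(2 ) /6 , sqrt(17)/17 , sqrt(17)/17, sqrt( 7) , E , E,  43/13 , sqrt(13), sqrt( 17),3 * sqrt(2), 23/4]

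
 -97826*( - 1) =97826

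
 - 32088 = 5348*( - 6 )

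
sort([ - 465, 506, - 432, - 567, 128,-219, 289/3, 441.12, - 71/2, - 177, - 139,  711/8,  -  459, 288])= [ - 567, - 465 , - 459, - 432, - 219, - 177, - 139, - 71/2,711/8, 289/3,128,288,441.12, 506 ] 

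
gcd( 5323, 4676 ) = 1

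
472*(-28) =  - 13216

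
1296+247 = 1543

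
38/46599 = 38/46599 = 0.00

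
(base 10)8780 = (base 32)8IC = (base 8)21114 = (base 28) B5G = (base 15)2905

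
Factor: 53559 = 3^2*11^1*541^1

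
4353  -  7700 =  - 3347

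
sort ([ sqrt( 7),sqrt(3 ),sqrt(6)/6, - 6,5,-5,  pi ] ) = [ - 6, - 5, sqrt( 6 ) /6,sqrt( 3),sqrt(7),pi  ,  5 ]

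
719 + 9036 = 9755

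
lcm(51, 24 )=408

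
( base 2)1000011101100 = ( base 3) 12221110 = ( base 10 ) 4332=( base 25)6n7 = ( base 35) 3ir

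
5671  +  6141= 11812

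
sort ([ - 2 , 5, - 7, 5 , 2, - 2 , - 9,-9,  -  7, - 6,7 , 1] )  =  [ - 9,-9, - 7, - 7, - 6, - 2, - 2,1  ,  2, 5, 5,  7]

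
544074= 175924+368150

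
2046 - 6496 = - 4450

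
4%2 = 0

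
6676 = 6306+370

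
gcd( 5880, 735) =735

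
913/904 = 1  +  9/904 = 1.01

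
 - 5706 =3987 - 9693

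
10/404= 5/202 = 0.02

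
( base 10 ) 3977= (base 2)111110001001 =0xf89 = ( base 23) 7BL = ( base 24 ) 6LH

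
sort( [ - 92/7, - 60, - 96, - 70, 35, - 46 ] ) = [ - 96, - 70,-60 , - 46, - 92/7,  35 ] 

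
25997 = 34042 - 8045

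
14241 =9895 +4346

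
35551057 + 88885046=124436103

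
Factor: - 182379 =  - 3^1 * 60793^1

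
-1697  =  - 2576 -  - 879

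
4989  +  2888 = 7877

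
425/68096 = 425/68096  =  0.01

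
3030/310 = 9 + 24/31 = 9.77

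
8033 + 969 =9002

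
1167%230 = 17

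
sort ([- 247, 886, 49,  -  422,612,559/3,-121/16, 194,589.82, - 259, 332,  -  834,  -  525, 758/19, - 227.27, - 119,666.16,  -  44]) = [ - 834,  -  525, - 422, - 259, - 247,-227.27, - 119,  -  44,-121/16,758/19,49,559/3, 194, 332, 589.82,612, 666.16, 886 ] 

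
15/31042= 15/31042 = 0.00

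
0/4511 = 0= 0.00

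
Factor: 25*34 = 850=2^1*5^2*17^1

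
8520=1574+6946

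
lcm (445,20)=1780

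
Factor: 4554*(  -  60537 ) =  - 2^1*3^3*11^1*17^1 * 23^1 * 1187^1 = -  275685498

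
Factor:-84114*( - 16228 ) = 2^3*3^2*4057^1*4673^1 = 1365001992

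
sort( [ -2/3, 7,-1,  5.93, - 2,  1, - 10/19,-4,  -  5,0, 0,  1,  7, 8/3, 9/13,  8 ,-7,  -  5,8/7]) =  [- 7, - 5,-5,-4, - 2, - 1, - 2/3,-10/19 , 0, 0, 9/13,1, 1,8/7 , 8/3, 5.93,7, 7 , 8 ]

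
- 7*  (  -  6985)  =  48895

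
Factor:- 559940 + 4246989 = 3687049 = 3687049^1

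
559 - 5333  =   - 4774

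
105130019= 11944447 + 93185572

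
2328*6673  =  15534744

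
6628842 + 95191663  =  101820505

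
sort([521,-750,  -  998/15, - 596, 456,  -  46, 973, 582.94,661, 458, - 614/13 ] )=[-750, - 596,- 998/15,-614/13,-46, 456  ,  458, 521, 582.94, 661, 973]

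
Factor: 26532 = 2^2*3^2 * 11^1*67^1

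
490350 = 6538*75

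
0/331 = 0 = 0.00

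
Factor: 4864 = 2^8*19^1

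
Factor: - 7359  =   - 3^1*11^1*223^1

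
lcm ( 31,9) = 279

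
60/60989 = 60/60989 = 0.00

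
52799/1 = 52799 = 52799.00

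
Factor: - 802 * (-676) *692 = 2^5*  13^2*173^1 * 401^1 = 375169184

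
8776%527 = 344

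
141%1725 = 141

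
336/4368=1/13 = 0.08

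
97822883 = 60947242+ 36875641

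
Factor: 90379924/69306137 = 2^2*2017^( - 1)*34361^( - 1)*22594981^1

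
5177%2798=2379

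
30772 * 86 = 2646392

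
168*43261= 7267848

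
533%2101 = 533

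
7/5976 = 7/5976 = 0.00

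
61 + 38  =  99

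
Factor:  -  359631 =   -  3^2 * 31^1 * 1289^1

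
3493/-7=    - 499 + 0/1 = -499.00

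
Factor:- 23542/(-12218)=41^ (-1)*79^1 =79/41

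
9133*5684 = 51911972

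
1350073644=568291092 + 781782552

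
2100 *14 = 29400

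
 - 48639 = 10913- 59552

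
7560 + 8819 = 16379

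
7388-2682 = 4706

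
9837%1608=189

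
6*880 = 5280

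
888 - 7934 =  - 7046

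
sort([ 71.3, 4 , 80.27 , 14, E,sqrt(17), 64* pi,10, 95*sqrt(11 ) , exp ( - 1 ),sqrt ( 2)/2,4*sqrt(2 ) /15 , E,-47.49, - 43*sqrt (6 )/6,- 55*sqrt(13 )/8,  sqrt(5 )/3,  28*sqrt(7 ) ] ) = [-47.49 , - 55*sqrt(13 )/8, - 43*sqrt( 6 ) /6 , exp( -1),4*sqrt (2 )/15, sqrt(2)/2, sqrt( 5 )/3 , E,E,4 , sqrt(17) , 10 , 14, 71.3,28*sqrt( 7) , 80.27,64 * pi,95*sqrt( 11)]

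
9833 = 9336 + 497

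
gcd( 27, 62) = 1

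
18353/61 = 18353/61 =300.87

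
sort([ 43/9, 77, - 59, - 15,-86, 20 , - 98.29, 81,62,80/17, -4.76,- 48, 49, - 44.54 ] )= [ - 98.29, - 86, - 59, - 48, - 44.54 , - 15, - 4.76, 80/17, 43/9, 20,  49 , 62,77,81]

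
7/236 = 7/236 = 0.03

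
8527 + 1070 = 9597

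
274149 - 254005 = 20144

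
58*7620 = 441960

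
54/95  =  54/95 = 0.57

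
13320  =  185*72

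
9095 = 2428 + 6667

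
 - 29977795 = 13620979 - 43598774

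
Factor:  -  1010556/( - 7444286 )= 505278/3722143 = 2^1*3^4*3119^1*3722143^( - 1) 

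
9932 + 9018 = 18950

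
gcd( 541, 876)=1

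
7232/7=1033 + 1/7 = 1033.14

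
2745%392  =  1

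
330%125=80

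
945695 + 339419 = 1285114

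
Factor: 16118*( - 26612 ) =-428932216 = - 2^3*6653^1*8059^1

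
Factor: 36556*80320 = 2^8 * 5^1*13^1*19^1*37^1*251^1 = 2936177920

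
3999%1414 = 1171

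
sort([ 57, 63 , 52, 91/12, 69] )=[ 91/12,52,57,63,69 ] 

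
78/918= 13/153 = 0.08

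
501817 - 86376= 415441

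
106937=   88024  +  18913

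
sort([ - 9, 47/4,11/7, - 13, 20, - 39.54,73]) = [ - 39.54, - 13, - 9, 11/7, 47/4, 20,73 ] 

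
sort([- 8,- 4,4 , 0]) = [- 8, - 4, 0,4]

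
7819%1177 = 757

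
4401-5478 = -1077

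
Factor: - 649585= - 5^1 * 129917^1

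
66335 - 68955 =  - 2620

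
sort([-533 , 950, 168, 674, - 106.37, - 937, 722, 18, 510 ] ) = [- 937, - 533,  -  106.37,18, 168,510,674, 722,  950] 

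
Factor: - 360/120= - 3^1 = -3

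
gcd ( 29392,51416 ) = 8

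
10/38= 5/19= 0.26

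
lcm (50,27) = 1350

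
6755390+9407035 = 16162425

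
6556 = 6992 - 436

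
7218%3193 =832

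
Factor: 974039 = 11^1*73^1 * 1213^1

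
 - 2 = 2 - 4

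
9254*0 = 0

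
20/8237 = 20/8237  =  0.00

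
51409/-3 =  - 51409/3 = -17136.33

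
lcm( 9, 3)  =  9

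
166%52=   10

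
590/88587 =590/88587 = 0.01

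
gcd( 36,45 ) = 9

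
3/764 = 3/764 = 0.00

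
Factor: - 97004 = - 2^2*24251^1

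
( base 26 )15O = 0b1100111110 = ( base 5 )11310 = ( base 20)21a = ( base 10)830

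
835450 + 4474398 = 5309848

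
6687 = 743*9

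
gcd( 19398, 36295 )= 61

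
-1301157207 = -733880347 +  - 567276860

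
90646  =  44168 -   -  46478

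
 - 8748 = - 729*12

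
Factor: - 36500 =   -  2^2*5^3*73^1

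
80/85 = 16/17 =0.94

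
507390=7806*65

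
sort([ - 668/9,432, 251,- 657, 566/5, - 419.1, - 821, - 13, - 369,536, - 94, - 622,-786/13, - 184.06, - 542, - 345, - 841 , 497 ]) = [ - 841, - 821, - 657, - 622, - 542, - 419.1, - 369, - 345, - 184.06, - 94, - 668/9, - 786/13, - 13, 566/5, 251 , 432,  497, 536]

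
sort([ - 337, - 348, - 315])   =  [ - 348 , - 337, - 315 ]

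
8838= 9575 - 737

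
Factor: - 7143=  - 3^1*2381^1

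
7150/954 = 3575/477 = 7.49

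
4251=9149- 4898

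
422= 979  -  557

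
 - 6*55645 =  - 333870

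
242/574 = 121/287 = 0.42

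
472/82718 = 4/701 = 0.01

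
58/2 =29 = 29.00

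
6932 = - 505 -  - 7437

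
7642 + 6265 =13907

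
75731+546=76277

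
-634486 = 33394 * ( - 19)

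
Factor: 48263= 17^2*167^1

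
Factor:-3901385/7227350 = - 2^( - 1 )*5^( - 1 )*13^( - 1 )*223^1 * 3499^1 * 11119^( -1) =-780277/1445470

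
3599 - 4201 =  - 602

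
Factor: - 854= - 2^1*7^1*61^1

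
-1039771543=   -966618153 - 73153390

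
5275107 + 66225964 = 71501071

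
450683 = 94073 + 356610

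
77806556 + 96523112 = 174329668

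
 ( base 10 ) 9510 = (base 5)301020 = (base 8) 22446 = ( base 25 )f5a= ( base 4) 2110212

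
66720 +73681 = 140401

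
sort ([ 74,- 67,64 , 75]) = [ - 67,64, 74, 75]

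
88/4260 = 22/1065=0.02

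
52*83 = 4316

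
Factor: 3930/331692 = 5/422 =2^(  -  1)*5^1 * 211^( - 1)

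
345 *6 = 2070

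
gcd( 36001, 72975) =973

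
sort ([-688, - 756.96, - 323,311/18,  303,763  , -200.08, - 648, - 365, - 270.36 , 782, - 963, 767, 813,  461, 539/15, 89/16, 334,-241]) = [-963, - 756.96, - 688 , - 648 , - 365, - 323, -270.36, - 241 ,-200.08, 89/16,311/18,  539/15,303, 334,461, 763, 767,782  ,  813]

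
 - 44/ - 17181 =44/17181 = 0.00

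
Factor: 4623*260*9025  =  2^2*3^1*5^3*13^1*19^2*23^1*67^1 = 10847869500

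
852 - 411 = 441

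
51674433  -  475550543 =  - 423876110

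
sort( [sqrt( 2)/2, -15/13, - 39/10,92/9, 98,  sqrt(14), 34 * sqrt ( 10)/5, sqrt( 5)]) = [- 39/10, - 15/13, sqrt( 2 ) /2,sqrt( 5 ), sqrt( 14), 92/9,34 *sqrt( 10)/5, 98]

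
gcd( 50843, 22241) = 1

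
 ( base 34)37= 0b1101101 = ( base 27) 41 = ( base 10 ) 109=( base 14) 7b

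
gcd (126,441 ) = 63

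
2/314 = 1/157 = 0.01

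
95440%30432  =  4144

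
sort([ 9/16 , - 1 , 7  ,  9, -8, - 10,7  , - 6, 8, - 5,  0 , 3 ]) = [ - 10,  -  8,-6, - 5,- 1, 0 , 9/16,3, 7,  7,8,9] 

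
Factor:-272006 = -2^1*7^1* 19429^1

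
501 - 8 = 493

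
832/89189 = 832/89189  =  0.01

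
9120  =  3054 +6066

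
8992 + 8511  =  17503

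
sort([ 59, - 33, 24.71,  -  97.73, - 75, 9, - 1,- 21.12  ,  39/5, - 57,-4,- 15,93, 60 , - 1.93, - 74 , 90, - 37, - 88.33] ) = [ - 97.73, - 88.33,-75, - 74, - 57,  -  37, - 33, - 21.12,  -  15,-4, - 1.93, - 1, 39/5, 9 , 24.71, 59, 60,90, 93]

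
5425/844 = 5425/844 = 6.43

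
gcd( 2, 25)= 1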